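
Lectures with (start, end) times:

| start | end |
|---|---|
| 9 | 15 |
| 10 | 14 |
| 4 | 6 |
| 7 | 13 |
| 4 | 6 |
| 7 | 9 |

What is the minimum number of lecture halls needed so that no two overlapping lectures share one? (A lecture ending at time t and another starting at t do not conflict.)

3

Events (time:±→running): 4:+→1 4:+→2 6:-→1 6:-→0 7:+→1 7:+→2 9:-→1 9:+→2 10:+→3 … peak 3.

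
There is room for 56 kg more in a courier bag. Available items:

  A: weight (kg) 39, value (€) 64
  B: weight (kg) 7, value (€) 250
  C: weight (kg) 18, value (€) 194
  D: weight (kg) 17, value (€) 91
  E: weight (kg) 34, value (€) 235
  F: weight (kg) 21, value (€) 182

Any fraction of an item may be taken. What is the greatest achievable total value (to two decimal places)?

695.12

Ratios (sorted): B 35.71, C 10.78, F 8.67, E 6.91, D 5.35, A 1.64
take B (7 @ 250); take C (18 @ 194); take F (21 @ 182); take 10/34 of E → 69.12. Capacity used 56/56.
Total value = 695.12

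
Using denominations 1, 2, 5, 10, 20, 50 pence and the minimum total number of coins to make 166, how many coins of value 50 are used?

3

Greedy: take as many of the largest coin as possible, then repeat with the remainder.
166 = 3×50 + 1×10 + 1×5 + 1×1
Count of 50: 3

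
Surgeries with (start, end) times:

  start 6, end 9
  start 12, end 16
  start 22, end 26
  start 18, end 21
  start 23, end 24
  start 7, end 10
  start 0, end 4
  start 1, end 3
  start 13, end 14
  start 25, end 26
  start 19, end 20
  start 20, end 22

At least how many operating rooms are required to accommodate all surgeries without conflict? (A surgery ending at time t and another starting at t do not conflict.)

2

The answer is the maximum number of intervals overlapping at any instant.
starts: [0, 1, 6, 7, 12, 13, 18, 19, 20, 22, 23, 25]
ends:   [3, 4, 9, 10, 14, 16, 20, 21, 22, 24, 26, 26]
s0→1 s1→2  — peak 2.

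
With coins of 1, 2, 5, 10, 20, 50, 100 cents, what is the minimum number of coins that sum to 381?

7

Greedy: take as many of the largest coin as possible, then repeat with the remainder.
381 − 3×100→81 − 1×50→31 − 1×20→11 − 1×10→1 − 1×1→0
Total coins = 3 + 1 + 1 + 1 + 1 = 7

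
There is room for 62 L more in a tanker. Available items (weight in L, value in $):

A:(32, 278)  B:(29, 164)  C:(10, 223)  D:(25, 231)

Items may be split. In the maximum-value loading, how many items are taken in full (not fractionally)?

Ratios (sorted): C 22.30, D 9.24, A 8.69, B 5.66
take C (10 @ 223); take D (25 @ 231); take 27/32 of A → 234.56. Capacity used 62/62.
2 item(s) taken whole; one partial (take 27/32 of A).

2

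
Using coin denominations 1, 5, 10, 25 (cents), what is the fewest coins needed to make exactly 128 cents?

8

Greedy: take as many of the largest coin as possible, then repeat with the remainder.
128 = 5×25 + 3×1
Total coins = 5 + 3 = 8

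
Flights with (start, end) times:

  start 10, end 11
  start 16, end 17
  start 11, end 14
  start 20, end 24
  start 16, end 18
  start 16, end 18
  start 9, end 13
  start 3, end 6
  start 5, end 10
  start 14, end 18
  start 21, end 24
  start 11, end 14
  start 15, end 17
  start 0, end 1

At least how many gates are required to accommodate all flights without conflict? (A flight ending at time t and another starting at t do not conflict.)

5

The answer is the maximum number of intervals overlapping at any instant.
Events (time:±→running): 0:+→1 1:-→0 3:+→1 5:+→2 6:-→1 9:+→2 10:-→1 10:+→2 11:-→1 11:+→2 11:+→3 13:-→2 14:-→1 14:-→0 14:+→1 15:+→2 16:+→3 16:+→4 16:+→5 … peak 5.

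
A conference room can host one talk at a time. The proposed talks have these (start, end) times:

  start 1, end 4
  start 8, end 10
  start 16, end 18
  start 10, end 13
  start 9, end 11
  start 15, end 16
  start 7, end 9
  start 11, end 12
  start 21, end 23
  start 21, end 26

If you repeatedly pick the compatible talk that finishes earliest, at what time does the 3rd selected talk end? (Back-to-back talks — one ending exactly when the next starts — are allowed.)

By end time: (1,4), (7,9), (8,10), (9,11), (11,12), (10,13), (15,16), (16,18), (21,23), (21,26).
Pick (1,4); next start ≥ 4 → (7,9); next start ≥ 9 → (9,11); next start ≥ 11 → (11,12); next start ≥ 12 → (15,16); next start ≥ 16 → (16,18); next start ≥ 18 → (21,23).
Selected: (1,4) (7,9) (9,11) (11,12) (15,16) (16,18) (21,23)

11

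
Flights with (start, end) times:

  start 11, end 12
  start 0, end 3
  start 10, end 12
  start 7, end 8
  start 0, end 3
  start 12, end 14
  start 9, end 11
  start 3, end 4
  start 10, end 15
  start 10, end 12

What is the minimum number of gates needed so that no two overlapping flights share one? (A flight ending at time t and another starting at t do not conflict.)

The answer is the maximum number of intervals overlapping at any instant.
starts: [0, 0, 3, 7, 9, 10, 10, 10, 11, 12]
ends:   [3, 3, 4, 8, 11, 12, 12, 12, 14, 15]
s0→1 s0→2 e3→1 e3→0 s3→1 e4→0 s7→1 e8→0 s9→1 s10→2 s10→3 s10→4  — peak 4.

4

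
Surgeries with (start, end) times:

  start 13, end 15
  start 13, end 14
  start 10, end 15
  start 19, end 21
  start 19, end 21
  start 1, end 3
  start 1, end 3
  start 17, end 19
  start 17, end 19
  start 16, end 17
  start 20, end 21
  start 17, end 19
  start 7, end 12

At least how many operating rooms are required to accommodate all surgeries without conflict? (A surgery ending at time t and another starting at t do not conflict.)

3

The answer is the maximum number of intervals overlapping at any instant.
starts: [1, 1, 7, 10, 13, 13, 16, 17, 17, 17, 19, 19, 20]
ends:   [3, 3, 12, 14, 15, 15, 17, 19, 19, 19, 21, 21, 21]
s1→1 s1→2 e3→1 e3→0 s7→1 s10→2 e12→1 s13→2 s13→3  — peak 3.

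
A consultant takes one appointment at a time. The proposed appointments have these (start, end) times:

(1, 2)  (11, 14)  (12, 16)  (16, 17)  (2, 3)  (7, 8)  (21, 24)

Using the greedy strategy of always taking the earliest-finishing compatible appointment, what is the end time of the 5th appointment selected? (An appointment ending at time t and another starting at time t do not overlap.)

17

Greedy by earliest finish: after sorting by end time, pick each interval compatible with the last pick.
By end time: (1,2), (2,3), (7,8), (11,14), (12,16), (16,17), (21,24).
Pick (1,2); next start ≥ 2 → (2,3); next start ≥ 3 → (7,8); next start ≥ 8 → (11,14); next start ≥ 14 → (16,17); next start ≥ 17 → (21,24).
Selected: (1,2) (2,3) (7,8) (11,14) (16,17) (21,24)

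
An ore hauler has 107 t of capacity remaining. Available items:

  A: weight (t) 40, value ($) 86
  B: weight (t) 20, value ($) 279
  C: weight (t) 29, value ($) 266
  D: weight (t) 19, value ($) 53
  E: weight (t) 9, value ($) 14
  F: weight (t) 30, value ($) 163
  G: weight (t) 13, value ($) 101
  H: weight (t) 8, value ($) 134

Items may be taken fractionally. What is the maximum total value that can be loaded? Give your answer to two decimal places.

Greedy by value/weight ratio, highest first.
Ratios (sorted): H 16.75, B 13.95, C 9.17, G 7.77, F 5.43, D 2.79, A 2.15, E 1.56
take H (8 @ 134); take B (20 @ 279); take C (29 @ 266); take G (13 @ 101); take F (30 @ 163); take 7/19 of D → 19.53. Capacity used 107/107.
Total value = 962.53

962.53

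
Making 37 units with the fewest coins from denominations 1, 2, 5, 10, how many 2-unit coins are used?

1

37 = 3×10 + 1×5 + 1×2
Count of 2: 1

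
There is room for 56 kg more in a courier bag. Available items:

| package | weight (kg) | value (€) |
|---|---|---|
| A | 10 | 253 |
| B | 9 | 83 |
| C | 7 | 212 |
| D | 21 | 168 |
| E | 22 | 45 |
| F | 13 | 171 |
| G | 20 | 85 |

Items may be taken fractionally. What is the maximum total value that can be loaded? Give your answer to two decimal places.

Order: C (212/7=30.29) > A (253/10=25.30) > F (171/13=13.15) > B (83/9=9.22) > D (168/21=8.00) > G (85/20=4.25) > E (45/22=2.05)
Fill: take C (7 @ 212) → take A (10 @ 253) → take F (13 @ 171) → take B (9 @ 83) → take 17/21 of D → 136.00; 56/56 used.
Total value = 855.00

855.00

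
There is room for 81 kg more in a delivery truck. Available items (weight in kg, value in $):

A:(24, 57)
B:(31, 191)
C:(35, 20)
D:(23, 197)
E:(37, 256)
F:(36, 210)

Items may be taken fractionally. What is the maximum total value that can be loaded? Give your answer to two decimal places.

Order: D (197/23=8.57) > E (256/37=6.92) > B (191/31=6.16) > F (210/36=5.83) > A (57/24=2.38) > C (20/35=0.57)
Fill: take D (23 @ 197) → take E (37 @ 256) → take 21/31 of B → 129.39; 81/81 used.
Total value = 582.39

582.39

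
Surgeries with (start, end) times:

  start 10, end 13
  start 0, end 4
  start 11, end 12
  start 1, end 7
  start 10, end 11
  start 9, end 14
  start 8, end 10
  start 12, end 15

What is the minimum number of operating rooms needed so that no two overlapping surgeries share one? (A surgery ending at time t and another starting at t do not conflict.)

The answer is the maximum number of intervals overlapping at any instant.
Events (time:±→running): 0:+→1 1:+→2 4:-→1 7:-→0 8:+→1 9:+→2 10:-→1 10:+→2 10:+→3 … peak 3.

3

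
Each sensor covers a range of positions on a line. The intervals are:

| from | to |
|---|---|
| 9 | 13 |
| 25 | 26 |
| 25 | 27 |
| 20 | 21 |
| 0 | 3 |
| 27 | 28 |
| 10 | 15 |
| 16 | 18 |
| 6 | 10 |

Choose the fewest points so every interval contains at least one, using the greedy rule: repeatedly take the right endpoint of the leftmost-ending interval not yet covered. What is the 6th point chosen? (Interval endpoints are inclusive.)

28

Sort by right endpoint; whenever an interval is uncovered, place a point at its right end.
Sorted: [0,3] [6,10] [9,13] [10,15] [16,18] [20,21] [25,26] [25,27] [27,28]
{[0,3]} hit by 3; {[6,10],[9,13],[10,15]} hit by 10; {[16,18]} hit by 18; {[20,21]} hit by 21; {[25,26],[25,27]} hit by 26; {[27,28]} hit by 28.
Points: 3, 10, 18, 21, 26, 28 (6 total).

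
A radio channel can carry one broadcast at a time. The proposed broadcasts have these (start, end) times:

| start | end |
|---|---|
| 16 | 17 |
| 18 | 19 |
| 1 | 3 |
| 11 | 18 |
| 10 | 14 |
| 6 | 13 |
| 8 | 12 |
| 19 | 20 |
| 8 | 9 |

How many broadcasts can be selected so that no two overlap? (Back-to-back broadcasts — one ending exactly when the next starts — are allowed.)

By end time: (1,3), (8,9), (8,12), (6,13), (10,14), (16,17), (11,18), (18,19), (19,20).
Pick (1,3); next start ≥ 3 → (8,9); next start ≥ 9 → (10,14); next start ≥ 14 → (16,17); next start ≥ 17 → (18,19); next start ≥ 19 → (19,20).
Selected 6 broadcasts.

6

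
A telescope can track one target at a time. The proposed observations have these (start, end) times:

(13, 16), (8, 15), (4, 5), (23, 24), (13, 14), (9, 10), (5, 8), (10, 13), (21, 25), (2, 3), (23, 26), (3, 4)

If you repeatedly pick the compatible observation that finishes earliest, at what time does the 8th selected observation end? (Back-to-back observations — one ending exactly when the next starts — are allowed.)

24

Order by finish time; keep every interval that doesn't clash with the previous kept one.
Sorted by end: (2,3)  (3,4)  (4,5)  (5,8)  (9,10)  (10,13)  (13,14)  (8,15)  (13,16)  (23,24)  (21,25)  (23,26)
take (2,3); take (3,4); take (4,5); take (5,8); take (9,10); take (10,13); take (13,14); skip (8,15); take (23,24); skip (21,25).
Selected: (2,3) (3,4) (4,5) (5,8) (9,10) (10,13) (13,14) (23,24)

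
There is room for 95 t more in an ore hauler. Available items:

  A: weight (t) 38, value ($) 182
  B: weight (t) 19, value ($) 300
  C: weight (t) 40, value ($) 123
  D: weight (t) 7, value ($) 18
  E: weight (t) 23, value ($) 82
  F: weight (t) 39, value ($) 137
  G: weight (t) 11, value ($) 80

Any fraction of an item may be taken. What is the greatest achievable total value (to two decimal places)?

658.05

Sort by value per unit weight and fill in that order.
Ratios (sorted): B 15.79, G 7.27, A 4.79, E 3.57, F 3.51, C 3.08, D 2.57
take B (19 @ 300); take G (11 @ 80); take A (38 @ 182); take E (23 @ 82); take 4/39 of F → 14.05. Capacity used 95/95.
Total value = 658.05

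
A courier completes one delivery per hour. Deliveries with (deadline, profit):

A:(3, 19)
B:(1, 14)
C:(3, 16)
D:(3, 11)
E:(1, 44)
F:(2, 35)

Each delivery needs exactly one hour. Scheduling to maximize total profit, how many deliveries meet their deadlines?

3

Sort by profit descending; place each in the latest free slot ≤ its deadline.
Profit order: E=44 F=35 A=19 C=16 B=14 D=11
Assign: E→slot 1, F→slot 2, A→slot 3, C skipped, B skipped, D skipped.
Slots: [1:E] [2:F] [3:A]
3 of 6 scheduled.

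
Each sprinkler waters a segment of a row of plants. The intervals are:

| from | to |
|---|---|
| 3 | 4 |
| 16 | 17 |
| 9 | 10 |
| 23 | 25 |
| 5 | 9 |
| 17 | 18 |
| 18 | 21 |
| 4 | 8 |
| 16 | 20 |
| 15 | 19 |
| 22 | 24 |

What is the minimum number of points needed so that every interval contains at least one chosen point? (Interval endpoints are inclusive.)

By right end: [3,4]  [4,8]  [5,9]  [9,10]  [16,17]  [17,18]  [15,19]  [16,20]  [18,21]  [22,24]  [23,25]
[3,4] uncovered → point at 4; [5,9] uncovered → point at 9; [16,17] uncovered → point at 17; [18,21] uncovered → point at 21; [22,24] uncovered → point at 24.
Points: 4, 9, 17, 21, 24 (5 total).

5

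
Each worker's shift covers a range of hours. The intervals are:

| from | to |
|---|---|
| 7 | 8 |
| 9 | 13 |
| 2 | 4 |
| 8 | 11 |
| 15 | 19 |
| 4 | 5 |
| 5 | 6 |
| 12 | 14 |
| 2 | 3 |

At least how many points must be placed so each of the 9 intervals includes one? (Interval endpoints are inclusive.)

5

Sorted: [2,3] [2,4] [4,5] [5,6] [7,8] [8,11] [9,13] [12,14] [15,19]
{[2,3],[2,4]} hit by 3; {[4,5],[5,6]} hit by 5; {[7,8],[8,11]} hit by 8; {[9,13],[12,14]} hit by 13; {[15,19]} hit by 19.
Points: 3, 5, 8, 13, 19 (5 total).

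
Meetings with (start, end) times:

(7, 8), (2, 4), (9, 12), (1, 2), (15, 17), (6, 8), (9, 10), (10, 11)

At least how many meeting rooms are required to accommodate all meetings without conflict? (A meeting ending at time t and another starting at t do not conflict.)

starts: [1, 2, 6, 7, 9, 9, 10, 15]
ends:   [2, 4, 8, 8, 10, 11, 12, 17]
s1→1 e2→0 s2→1 e4→0 s6→1 s7→2  — peak 2.

2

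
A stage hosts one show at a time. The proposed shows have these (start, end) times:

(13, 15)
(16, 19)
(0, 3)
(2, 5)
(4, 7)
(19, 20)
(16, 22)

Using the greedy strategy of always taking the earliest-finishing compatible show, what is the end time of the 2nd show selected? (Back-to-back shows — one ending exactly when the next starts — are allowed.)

Greedy by earliest finish: after sorting by end time, pick each interval compatible with the last pick.
By end time: (0,3), (2,5), (4,7), (13,15), (16,19), (19,20), (16,22).
Pick (0,3); next start ≥ 3 → (4,7); next start ≥ 7 → (13,15); next start ≥ 15 → (16,19); next start ≥ 19 → (19,20).
Selected: (0,3) (4,7) (13,15) (16,19) (19,20)

7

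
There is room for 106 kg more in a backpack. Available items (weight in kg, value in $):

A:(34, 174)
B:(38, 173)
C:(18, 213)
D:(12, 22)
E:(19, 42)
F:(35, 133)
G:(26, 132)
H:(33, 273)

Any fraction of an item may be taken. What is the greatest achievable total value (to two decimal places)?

766.62

Ratios (sorted): C 11.83, H 8.27, A 5.12, G 5.08, B 4.55, F 3.80, E 2.21, D 1.83
take C (18 @ 213); take H (33 @ 273); take A (34 @ 174); take 21/26 of G → 106.62. Capacity used 106/106.
Total value = 766.62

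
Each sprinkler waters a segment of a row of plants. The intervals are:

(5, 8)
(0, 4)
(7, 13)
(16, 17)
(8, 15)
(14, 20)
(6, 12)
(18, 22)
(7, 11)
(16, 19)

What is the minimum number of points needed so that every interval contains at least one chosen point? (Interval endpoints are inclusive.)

Sort by right endpoint; whenever an interval is uncovered, place a point at its right end.
Sorted: [0,4] [5,8] [7,11] [6,12] [7,13] [8,15] [16,17] [16,19] [14,20] [18,22]
{[0,4]} hit by 4; {[5,8],[7,11],[6,12],[7,13],[8,15]} hit by 8; {[16,17],[16,19],[14,20]} hit by 17; {[18,22]} hit by 22.
Points: 4, 8, 17, 22 (4 total).

4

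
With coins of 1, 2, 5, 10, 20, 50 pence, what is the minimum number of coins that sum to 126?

126 = 2×50 + 1×20 + 1×5 + 1×1
Total coins = 2 + 1 + 1 + 1 = 5

5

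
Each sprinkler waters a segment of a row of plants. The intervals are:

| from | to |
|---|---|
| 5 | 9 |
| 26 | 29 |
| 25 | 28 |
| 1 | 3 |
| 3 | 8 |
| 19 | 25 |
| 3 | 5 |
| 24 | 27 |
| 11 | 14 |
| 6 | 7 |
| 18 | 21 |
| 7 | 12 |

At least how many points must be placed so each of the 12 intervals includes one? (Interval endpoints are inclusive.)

5

Sort by right endpoint; whenever an interval is uncovered, place a point at its right end.
Sorted: [1,3] [3,5] [6,7] [3,8] [5,9] [7,12] [11,14] [18,21] [19,25] [24,27] [25,28] [26,29]
{[1,3],[3,5]} hit by 3; {[6,7],[3,8],[5,9],[7,12]} hit by 7; {[11,14]} hit by 14; {[18,21],[19,25]} hit by 21; {[24,27],[25,28],[26,29]} hit by 27.
Points: 3, 7, 14, 21, 27 (5 total).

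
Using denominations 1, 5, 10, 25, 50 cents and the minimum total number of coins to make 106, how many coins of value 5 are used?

1

106 − 2×50→6 − 1×5→1 − 1×1→0
Count of 5: 1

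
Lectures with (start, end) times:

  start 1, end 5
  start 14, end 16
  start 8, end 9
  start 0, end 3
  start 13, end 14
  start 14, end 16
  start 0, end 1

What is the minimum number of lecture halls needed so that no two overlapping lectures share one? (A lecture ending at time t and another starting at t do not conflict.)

Count concurrent intervals with a sweep; the peak is the room count.
starts: [0, 0, 1, 8, 13, 14, 14]
ends:   [1, 3, 5, 9, 14, 16, 16]
s0→1 s0→2  — peak 2.

2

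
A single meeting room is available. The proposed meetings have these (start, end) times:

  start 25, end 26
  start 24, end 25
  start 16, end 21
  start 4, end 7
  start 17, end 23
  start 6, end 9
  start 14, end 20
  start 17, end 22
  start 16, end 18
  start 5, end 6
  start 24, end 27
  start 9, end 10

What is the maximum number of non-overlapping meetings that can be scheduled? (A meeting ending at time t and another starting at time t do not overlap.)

6

Sorted by end: (5,6)  (4,7)  (6,9)  (9,10)  (16,18)  (14,20)  (16,21)  (17,22)  (17,23)  (24,25)  (25,26)  (24,27)
take (5,6); skip (4,7); take (6,9); take (9,10); take (16,18); skip (16,21); take (24,25); take (25,26).
Selected 6 meetings.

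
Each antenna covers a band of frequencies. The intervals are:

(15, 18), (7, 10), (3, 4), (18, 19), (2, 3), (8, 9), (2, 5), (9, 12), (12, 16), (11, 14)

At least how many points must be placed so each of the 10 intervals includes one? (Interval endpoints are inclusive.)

4

Sort by right endpoint; whenever an interval is uncovered, place a point at its right end.
Sorted: [2,3] [3,4] [2,5] [8,9] [7,10] [9,12] [11,14] [12,16] [15,18] [18,19]
{[2,3],[3,4],[2,5]} hit by 3; {[8,9],[7,10],[9,12]} hit by 9; {[11,14],[12,16]} hit by 14; {[15,18],[18,19]} hit by 18.
Points: 3, 9, 14, 18 (4 total).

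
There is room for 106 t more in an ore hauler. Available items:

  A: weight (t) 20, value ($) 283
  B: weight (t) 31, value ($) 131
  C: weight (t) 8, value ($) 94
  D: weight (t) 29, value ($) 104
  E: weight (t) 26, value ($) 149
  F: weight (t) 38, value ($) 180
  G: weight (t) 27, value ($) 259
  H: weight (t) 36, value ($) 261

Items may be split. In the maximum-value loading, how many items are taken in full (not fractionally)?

Sort by value per unit weight and fill in that order.
Ratios (sorted): A 14.15, C 11.75, G 9.59, H 7.25, E 5.73, F 4.74, B 4.23, D 3.59
take A (20 @ 283); take C (8 @ 94); take G (27 @ 259); take H (36 @ 261); take 15/26 of E → 85.96. Capacity used 106/106.
4 item(s) taken whole; one partial (take 15/26 of E).

4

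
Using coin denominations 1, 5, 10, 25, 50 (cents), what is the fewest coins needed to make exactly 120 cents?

Greedy: take as many of the largest coin as possible, then repeat with the remainder.
120 = 2×50 + 2×10
Total coins = 2 + 2 = 4

4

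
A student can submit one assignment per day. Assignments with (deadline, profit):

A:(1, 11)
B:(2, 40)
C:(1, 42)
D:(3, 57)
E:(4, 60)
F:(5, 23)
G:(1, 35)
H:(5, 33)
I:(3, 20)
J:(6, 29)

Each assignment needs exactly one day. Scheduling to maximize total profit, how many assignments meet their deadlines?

Profit order: E=60 D=57 C=42 B=40 G=35 H=33 J=29 F=23 I=20 A=11
Assign: E→slot 4, D→slot 3, C→slot 1, B→slot 2, G skipped, H→slot 5, J→slot 6, F skipped, I skipped, A skipped.
Slots: [1:C] [2:B] [3:D] [4:E] [5:H] [6:J]
6 of 10 scheduled.

6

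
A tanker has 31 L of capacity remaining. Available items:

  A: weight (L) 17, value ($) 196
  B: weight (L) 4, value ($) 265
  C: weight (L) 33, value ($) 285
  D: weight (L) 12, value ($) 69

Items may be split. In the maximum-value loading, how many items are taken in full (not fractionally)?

Order: B (265/4=66.25) > A (196/17=11.53) > C (285/33=8.64) > D (69/12=5.75)
Fill: take B (4 @ 265) → take A (17 @ 196) → take 10/33 of C → 86.36; 31/31 used.
2 item(s) taken whole; one partial (take 10/33 of C).

2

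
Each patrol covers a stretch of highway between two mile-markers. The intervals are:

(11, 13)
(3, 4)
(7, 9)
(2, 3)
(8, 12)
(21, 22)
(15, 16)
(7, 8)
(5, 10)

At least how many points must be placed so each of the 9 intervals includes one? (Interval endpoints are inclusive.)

Process intervals by earliest right end; each time one isn't hit yet, stab at its right endpoint.
Sorted: [2,3] [3,4] [7,8] [7,9] [5,10] [8,12] [11,13] [15,16] [21,22]
{[2,3],[3,4]} hit by 3; {[7,8],[7,9],[5,10],[8,12]} hit by 8; {[11,13]} hit by 13; {[15,16]} hit by 16; {[21,22]} hit by 22.
Points: 3, 8, 13, 16, 22 (5 total).

5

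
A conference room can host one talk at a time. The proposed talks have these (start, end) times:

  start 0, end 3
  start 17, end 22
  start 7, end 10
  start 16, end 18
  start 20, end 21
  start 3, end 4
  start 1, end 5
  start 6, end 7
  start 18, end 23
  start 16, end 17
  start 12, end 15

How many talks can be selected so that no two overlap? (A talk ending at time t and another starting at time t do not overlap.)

Sorted by end: (0,3)  (3,4)  (1,5)  (6,7)  (7,10)  (12,15)  (16,17)  (16,18)  (20,21)  (17,22)  (18,23)
take (0,3); take (3,4); take (6,7); take (7,10); take (12,15); take (16,17); skip (16,18); take (20,21); skip (17,22).
Selected 7 talks.

7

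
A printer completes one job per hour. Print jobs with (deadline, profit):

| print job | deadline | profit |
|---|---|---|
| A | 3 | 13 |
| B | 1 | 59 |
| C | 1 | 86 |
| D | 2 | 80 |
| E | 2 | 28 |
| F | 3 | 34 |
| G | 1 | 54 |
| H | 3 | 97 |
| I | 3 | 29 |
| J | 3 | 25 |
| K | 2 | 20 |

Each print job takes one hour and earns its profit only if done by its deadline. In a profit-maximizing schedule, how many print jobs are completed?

3

Profit order: H=97 C=86 D=80 B=59 G=54 F=34 I=29 E=28 J=25 K=20 A=13
Assign: H→slot 3, C→slot 1, D→slot 2, B skipped, G skipped, F skipped, I skipped, E skipped, J skipped, K skipped, A skipped.
Slots: [1:C] [2:D] [3:H]
3 of 11 scheduled.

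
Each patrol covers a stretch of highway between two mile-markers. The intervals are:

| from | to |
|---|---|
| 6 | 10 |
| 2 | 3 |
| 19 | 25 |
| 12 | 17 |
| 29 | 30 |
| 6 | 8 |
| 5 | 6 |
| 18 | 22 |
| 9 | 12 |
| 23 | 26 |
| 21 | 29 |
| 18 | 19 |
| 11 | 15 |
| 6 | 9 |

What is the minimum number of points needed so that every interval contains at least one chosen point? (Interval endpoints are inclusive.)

6

Sorted: [2,3] [5,6] [6,8] [6,9] [6,10] [9,12] [11,15] [12,17] [18,19] [18,22] [19,25] [23,26] [21,29] [29,30]
{[2,3]} hit by 3; {[5,6],[6,8],[6,9],[6,10]} hit by 6; {[9,12],[11,15],[12,17]} hit by 12; {[18,19],[18,22],[19,25]} hit by 19; {[23,26],[21,29]} hit by 26; {[29,30]} hit by 30.
Points: 3, 6, 12, 19, 26, 30 (6 total).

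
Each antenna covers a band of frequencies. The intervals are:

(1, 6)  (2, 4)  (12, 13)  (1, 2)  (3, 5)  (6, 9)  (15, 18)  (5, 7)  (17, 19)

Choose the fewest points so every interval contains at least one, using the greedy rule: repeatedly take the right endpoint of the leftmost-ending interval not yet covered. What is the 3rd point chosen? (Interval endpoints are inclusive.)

9

By right end: [1,2]  [2,4]  [3,5]  [1,6]  [5,7]  [6,9]  [12,13]  [15,18]  [17,19]
[1,2] uncovered → point at 2; [3,5] uncovered → point at 5; [6,9] uncovered → point at 9; [12,13] uncovered → point at 13; [15,18] uncovered → point at 18.
Points: 2, 5, 9, 13, 18 (5 total).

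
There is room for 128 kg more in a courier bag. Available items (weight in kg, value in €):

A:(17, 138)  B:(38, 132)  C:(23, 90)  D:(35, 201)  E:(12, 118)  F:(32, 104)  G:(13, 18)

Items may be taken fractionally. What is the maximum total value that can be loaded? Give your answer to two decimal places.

688.75

Ratios (sorted): E 9.83, A 8.12, D 5.74, C 3.91, B 3.47, F 3.25, G 1.38
take E (12 @ 118); take A (17 @ 138); take D (35 @ 201); take C (23 @ 90); take B (38 @ 132); take 3/32 of F → 9.75. Capacity used 128/128.
Total value = 688.75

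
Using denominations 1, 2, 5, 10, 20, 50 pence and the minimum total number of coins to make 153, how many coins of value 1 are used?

1

153 − 3×50→3 − 1×2→1 − 1×1→0
Count of 1: 1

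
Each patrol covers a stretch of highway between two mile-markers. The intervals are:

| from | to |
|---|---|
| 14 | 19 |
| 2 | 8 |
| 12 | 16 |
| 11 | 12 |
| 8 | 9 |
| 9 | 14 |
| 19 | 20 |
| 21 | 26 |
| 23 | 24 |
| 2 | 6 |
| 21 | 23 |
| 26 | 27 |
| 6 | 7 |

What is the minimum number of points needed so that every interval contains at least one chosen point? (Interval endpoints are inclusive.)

6

Sort by right endpoint; whenever an interval is uncovered, place a point at its right end.
Sorted: [2,6] [6,7] [2,8] [8,9] [11,12] [9,14] [12,16] [14,19] [19,20] [21,23] [23,24] [21,26] [26,27]
{[2,6],[6,7],[2,8]} hit by 6; {[8,9]} hit by 9; {[11,12],[9,14],[12,16]} hit by 12; {[14,19],[19,20]} hit by 19; {[21,23],[23,24],[21,26]} hit by 23; {[26,27]} hit by 27.
Points: 6, 9, 12, 19, 23, 27 (6 total).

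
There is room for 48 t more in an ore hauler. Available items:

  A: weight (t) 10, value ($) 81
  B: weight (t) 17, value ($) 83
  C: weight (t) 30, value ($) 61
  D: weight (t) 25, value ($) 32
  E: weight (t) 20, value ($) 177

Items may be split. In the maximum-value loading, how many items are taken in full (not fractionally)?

Order: E (177/20=8.85) > A (81/10=8.10) > B (83/17=4.88) > C (61/30=2.03) > D (32/25=1.28)
Fill: take E (20 @ 177) → take A (10 @ 81) → take B (17 @ 83) → take 1/30 of C → 2.03; 48/48 used.
3 item(s) taken whole; one partial (take 1/30 of C).

3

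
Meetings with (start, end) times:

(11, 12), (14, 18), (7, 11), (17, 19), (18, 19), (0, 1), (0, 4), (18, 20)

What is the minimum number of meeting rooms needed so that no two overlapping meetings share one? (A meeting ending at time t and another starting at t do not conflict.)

3

The answer is the maximum number of intervals overlapping at any instant.
Events (time:±→running): 0:+→1 0:+→2 1:-→1 4:-→0 7:+→1 11:-→0 11:+→1 12:-→0 14:+→1 17:+→2 18:-→1 18:+→2 18:+→3 … peak 3.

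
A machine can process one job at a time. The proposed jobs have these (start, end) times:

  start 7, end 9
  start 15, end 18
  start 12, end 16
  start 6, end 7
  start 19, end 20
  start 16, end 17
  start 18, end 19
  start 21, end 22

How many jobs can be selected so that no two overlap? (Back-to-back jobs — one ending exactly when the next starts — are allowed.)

Greedy by earliest finish: after sorting by end time, pick each interval compatible with the last pick.
Sorted by end: (6,7)  (7,9)  (12,16)  (16,17)  (15,18)  (18,19)  (19,20)  (21,22)
take (6,7); take (7,9); take (12,16); take (16,17); take (18,19); take (19,20); take (21,22).
Selected 7 jobs.

7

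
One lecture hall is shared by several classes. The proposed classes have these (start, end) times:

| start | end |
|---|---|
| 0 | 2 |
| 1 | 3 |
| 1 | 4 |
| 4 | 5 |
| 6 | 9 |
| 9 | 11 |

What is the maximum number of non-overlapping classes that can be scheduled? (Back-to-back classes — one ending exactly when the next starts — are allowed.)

4

Sort by end time and greedily take each interval whose start is ≥ the last chosen end.
By end time: (0,2), (1,3), (1,4), (4,5), (6,9), (9,11).
Pick (0,2); next start ≥ 2 → (4,5); next start ≥ 5 → (6,9); next start ≥ 9 → (9,11).
Selected 4 classes.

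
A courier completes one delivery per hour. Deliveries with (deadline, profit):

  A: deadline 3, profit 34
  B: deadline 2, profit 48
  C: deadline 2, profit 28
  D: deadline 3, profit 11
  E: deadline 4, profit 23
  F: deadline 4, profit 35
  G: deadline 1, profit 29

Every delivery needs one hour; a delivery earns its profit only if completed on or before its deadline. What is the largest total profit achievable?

146

By profit: B(d2,48), F(d4,35), A(d3,34), G(d1,29), C(d2,28), E(d4,23), D(d3,11)
B→slot 2; F→slot 4; A→slot 3; G→slot 1; C skipped; E skipped; D skipped.
Profit = 29 + 48 + 34 + 35 = 146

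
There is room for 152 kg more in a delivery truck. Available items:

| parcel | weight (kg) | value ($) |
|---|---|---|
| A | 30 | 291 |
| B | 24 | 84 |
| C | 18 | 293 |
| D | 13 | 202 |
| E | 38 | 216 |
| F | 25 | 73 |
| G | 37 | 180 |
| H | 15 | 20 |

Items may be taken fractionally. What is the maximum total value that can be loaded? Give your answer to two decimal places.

1238.00

Order: C (293/18=16.28) > D (202/13=15.54) > A (291/30=9.70) > E (216/38=5.68) > G (180/37=4.86) > B (84/24=3.50) > F (73/25=2.92) > H (20/15=1.33)
Fill: take C (18 @ 293) → take D (13 @ 202) → take A (30 @ 291) → take E (38 @ 216) → take G (37 @ 180) → take 16/24 of B → 56.00; 152/152 used.
Total value = 1238.00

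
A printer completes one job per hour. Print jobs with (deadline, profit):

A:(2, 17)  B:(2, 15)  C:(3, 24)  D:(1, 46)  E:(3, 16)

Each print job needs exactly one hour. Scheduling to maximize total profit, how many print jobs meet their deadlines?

3

Sort by profit descending; place each in the latest free slot ≤ its deadline.
Profit order: D=46 C=24 A=17 E=16 B=15
Assign: D→slot 1, C→slot 3, A→slot 2, E skipped, B skipped.
Slots: [1:D] [2:A] [3:C]
3 of 5 scheduled.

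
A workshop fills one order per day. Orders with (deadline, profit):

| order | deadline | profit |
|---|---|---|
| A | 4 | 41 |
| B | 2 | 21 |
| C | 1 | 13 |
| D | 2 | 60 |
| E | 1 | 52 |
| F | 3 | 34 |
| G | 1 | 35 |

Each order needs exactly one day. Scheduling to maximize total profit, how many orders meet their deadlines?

Sort by profit descending; place each in the latest free slot ≤ its deadline.
Profit order: D=60 E=52 A=41 G=35 F=34 B=21 C=13
Assign: D→slot 2, E→slot 1, A→slot 4, G skipped, F→slot 3, B skipped, C skipped.
Slots: [1:E] [2:D] [3:F] [4:A]
4 of 7 scheduled.

4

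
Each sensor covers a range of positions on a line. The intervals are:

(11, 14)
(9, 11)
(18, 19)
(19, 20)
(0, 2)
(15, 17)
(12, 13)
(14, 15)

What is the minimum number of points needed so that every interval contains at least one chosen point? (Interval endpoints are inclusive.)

By right end: [0,2]  [9,11]  [12,13]  [11,14]  [14,15]  [15,17]  [18,19]  [19,20]
[0,2] uncovered → point at 2; [9,11] uncovered → point at 11; [12,13] uncovered → point at 13; [14,15] uncovered → point at 15; [18,19] uncovered → point at 19.
Points: 2, 11, 13, 15, 19 (5 total).

5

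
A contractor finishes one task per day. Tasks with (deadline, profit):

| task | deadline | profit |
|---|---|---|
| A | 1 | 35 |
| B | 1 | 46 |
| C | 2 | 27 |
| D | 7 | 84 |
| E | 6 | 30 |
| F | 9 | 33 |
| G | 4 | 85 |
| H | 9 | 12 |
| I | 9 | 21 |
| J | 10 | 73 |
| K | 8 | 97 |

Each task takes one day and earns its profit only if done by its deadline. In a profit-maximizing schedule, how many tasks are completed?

10

Take jobs in profit order; each goes to the latest open slot no later than its deadline.
By profit: K(d8,97), G(d4,85), D(d7,84), J(d10,73), B(d1,46), A(d1,35), F(d9,33), E(d6,30), C(d2,27), I(d9,21), H(d9,12)
K→slot 8; G→slot 4; D→slot 7; J→slot 10; B→slot 1; A skipped; F→slot 9; E→slot 6; C→slot 2; I→slot 5; H→slot 3.
10 of 11 scheduled.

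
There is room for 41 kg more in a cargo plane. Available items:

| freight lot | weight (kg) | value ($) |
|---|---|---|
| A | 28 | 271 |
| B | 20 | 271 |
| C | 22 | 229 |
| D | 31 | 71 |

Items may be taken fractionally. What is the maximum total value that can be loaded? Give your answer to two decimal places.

Order: B (271/20=13.55) > C (229/22=10.41) > A (271/28=9.68) > D (71/31=2.29)
Fill: take B (20 @ 271) → take 21/22 of C → 218.59; 41/41 used.
Total value = 489.59

489.59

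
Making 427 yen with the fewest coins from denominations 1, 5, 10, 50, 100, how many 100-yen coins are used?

427 = 4×100 + 2×10 + 1×5 + 2×1
Count of 100: 4

4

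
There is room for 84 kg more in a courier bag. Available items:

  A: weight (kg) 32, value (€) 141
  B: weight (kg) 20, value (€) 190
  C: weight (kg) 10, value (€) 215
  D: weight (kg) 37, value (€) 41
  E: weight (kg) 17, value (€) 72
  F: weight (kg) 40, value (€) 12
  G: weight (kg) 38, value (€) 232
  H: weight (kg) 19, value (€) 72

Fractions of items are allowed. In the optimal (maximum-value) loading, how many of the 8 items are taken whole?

Greedy by value/weight ratio, highest first.
Order: C (215/10=21.50) > B (190/20=9.50) > G (232/38=6.11) > A (141/32=4.41) > E (72/17=4.24) > H (72/19=3.79) > D (41/37=1.11) > F (12/40=0.30)
Fill: take C (10 @ 215) → take B (20 @ 190) → take G (38 @ 232) → take 16/32 of A → 70.50; 84/84 used.
3 item(s) taken whole; one partial (take 16/32 of A).

3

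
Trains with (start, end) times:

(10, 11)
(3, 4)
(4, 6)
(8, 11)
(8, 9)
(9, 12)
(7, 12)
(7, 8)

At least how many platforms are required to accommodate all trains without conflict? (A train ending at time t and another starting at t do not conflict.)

Count concurrent intervals with a sweep; the peak is the room count.
starts: [3, 4, 7, 7, 8, 8, 9, 10]
ends:   [4, 6, 8, 9, 11, 11, 12, 12]
s3→1 e4→0 s4→1 e6→0 s7→1 s7→2 e8→1 s8→2 s8→3 e9→2 s9→3 s10→4  — peak 4.

4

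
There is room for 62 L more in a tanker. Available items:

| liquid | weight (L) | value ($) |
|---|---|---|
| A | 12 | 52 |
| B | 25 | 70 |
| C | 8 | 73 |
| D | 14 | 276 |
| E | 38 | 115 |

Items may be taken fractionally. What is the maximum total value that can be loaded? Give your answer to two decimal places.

485.74

Greedy by value/weight ratio, highest first.
Order: D (276/14=19.71) > C (73/8=9.12) > A (52/12=4.33) > E (115/38=3.03) > B (70/25=2.80)
Fill: take D (14 @ 276) → take C (8 @ 73) → take A (12 @ 52) → take 28/38 of E → 84.74; 62/62 used.
Total value = 485.74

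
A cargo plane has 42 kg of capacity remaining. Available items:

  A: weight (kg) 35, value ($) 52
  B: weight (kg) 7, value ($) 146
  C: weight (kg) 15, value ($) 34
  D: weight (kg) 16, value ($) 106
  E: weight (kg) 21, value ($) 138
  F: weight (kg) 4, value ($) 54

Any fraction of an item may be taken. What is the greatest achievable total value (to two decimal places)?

Sort by value per unit weight and fill in that order.
Order: B (146/7=20.86) > F (54/4=13.50) > D (106/16=6.62) > E (138/21=6.57) > C (34/15=2.27) > A (52/35=1.49)
Fill: take B (7 @ 146) → take F (4 @ 54) → take D (16 @ 106) → take 15/21 of E → 98.57; 42/42 used.
Total value = 404.57

404.57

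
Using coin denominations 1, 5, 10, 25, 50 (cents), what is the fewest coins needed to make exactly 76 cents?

3

Greedy: take as many of the largest coin as possible, then repeat with the remainder.
76 = 1×50 + 1×25 + 1×1
Total coins = 1 + 1 + 1 = 3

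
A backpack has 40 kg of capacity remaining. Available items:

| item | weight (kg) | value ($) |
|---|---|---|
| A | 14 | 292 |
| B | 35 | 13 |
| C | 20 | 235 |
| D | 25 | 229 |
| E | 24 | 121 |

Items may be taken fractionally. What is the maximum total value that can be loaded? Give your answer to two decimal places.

Order: A (292/14=20.86) > C (235/20=11.75) > D (229/25=9.16) > E (121/24=5.04) > B (13/35=0.37)
Fill: take A (14 @ 292) → take C (20 @ 235) → take 6/25 of D → 54.96; 40/40 used.
Total value = 581.96

581.96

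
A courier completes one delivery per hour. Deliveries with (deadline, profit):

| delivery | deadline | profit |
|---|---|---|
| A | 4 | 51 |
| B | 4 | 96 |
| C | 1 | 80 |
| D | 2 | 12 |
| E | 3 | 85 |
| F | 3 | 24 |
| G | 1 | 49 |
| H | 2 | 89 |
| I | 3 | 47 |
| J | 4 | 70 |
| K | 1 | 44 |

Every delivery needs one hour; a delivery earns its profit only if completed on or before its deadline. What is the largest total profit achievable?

Take jobs in profit order; each goes to the latest open slot no later than its deadline.
Profit order: B=96 H=89 E=85 C=80 J=70 A=51 G=49 I=47 K=44 F=24 D=12
Assign: B→slot 4, H→slot 2, E→slot 3, C→slot 1, J skipped, A skipped, G skipped, I skipped, K skipped, F skipped, D skipped.
Slots: [1:C] [2:H] [3:E] [4:B]
Profit = 80 + 89 + 85 + 96 = 350

350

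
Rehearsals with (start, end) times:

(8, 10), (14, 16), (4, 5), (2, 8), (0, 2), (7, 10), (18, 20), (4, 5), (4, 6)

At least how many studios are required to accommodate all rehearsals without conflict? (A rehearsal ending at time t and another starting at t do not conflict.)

The answer is the maximum number of intervals overlapping at any instant.
starts: [0, 2, 4, 4, 4, 7, 8, 14, 18]
ends:   [2, 5, 5, 6, 8, 10, 10, 16, 20]
s0→1 e2→0 s2→1 s4→2 s4→3 s4→4  — peak 4.

4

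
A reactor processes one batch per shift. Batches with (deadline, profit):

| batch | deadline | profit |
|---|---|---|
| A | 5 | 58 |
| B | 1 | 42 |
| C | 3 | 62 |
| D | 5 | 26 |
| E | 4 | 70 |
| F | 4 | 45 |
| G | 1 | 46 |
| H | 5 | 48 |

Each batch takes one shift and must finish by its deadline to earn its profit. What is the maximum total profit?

284

Profit order: E=70 C=62 A=58 H=48 G=46 F=45 B=42 D=26
Assign: E→slot 4, C→slot 3, A→slot 5, H→slot 2, G→slot 1, F skipped, B skipped, D skipped.
Slots: [1:G] [2:H] [3:C] [4:E] [5:A]
Profit = 46 + 48 + 62 + 70 + 58 = 284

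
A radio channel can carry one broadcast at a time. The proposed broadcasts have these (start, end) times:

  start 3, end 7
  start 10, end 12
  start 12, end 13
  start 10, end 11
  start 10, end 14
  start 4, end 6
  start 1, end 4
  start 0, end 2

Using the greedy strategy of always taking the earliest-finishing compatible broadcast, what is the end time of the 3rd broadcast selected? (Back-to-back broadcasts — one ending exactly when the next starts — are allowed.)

11

Sort by end time and greedily take each interval whose start is ≥ the last chosen end.
By end time: (0,2), (1,4), (4,6), (3,7), (10,11), (10,12), (12,13), (10,14).
Pick (0,2); next start ≥ 2 → (4,6); next start ≥ 6 → (10,11); next start ≥ 11 → (12,13).
Selected: (0,2) (4,6) (10,11) (12,13)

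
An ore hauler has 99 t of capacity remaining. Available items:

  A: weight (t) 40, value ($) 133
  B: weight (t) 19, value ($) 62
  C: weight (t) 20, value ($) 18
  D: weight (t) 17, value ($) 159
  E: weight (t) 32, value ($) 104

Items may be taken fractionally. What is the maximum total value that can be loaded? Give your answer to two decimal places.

Greedy by value/weight ratio, highest first.
Ratios (sorted): D 9.35, A 3.33, B 3.26, E 3.25, C 0.90
take D (17 @ 159); take A (40 @ 133); take B (19 @ 62); take 23/32 of E → 74.75. Capacity used 99/99.
Total value = 428.75

428.75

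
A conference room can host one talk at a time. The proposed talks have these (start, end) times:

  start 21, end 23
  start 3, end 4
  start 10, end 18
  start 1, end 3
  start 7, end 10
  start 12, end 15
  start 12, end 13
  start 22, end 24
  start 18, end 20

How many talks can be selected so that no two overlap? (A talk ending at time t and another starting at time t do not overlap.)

6

Greedy by earliest finish: after sorting by end time, pick each interval compatible with the last pick.
Sorted by end: (1,3)  (3,4)  (7,10)  (12,13)  (12,15)  (10,18)  (18,20)  (21,23)  (22,24)
take (1,3); take (3,4); take (7,10); take (12,13); take (18,20); take (21,23).
Selected 6 talks.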